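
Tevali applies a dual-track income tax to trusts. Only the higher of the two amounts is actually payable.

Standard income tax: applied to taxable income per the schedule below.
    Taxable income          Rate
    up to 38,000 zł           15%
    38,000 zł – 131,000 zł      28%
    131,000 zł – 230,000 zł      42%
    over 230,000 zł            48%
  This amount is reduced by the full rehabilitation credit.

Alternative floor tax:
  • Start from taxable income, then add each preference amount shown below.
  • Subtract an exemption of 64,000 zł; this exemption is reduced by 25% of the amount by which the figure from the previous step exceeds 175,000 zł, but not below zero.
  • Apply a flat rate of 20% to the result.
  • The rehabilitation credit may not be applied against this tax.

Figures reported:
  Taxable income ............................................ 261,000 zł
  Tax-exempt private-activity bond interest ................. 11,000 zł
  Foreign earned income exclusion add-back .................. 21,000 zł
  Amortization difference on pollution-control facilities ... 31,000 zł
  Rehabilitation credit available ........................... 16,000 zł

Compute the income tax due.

Alternative floor tax:
  Adjusted income: 261,000 zł + 11,000 zł + 21,000 zł + 31,000 zł = 324,000 zł
  Exemption: 64,000 zł − 25% × (324,000 zł − 175,000 zł) = 64,000 zł − 37,250 zł = 26,750 zł
  Base: 324,000 zł − 26,750 zł = 297,250 zł
  297,250 zł × 20% = 59,450 zł

Standard income tax:
  38,000 zł × 15% = 5,700 zł
  93,000 zł × 28% = 26,040 zł
  99,000 zł × 42% = 41,580 zł
  31,000 zł × 48% = 14,880 zł
  → 88,200 zł
  Less rehabilitation credit 16,000 zł → 72,200 zł

72,200 zł > 59,450 zł, so the standard income tax governs.

72,200 zł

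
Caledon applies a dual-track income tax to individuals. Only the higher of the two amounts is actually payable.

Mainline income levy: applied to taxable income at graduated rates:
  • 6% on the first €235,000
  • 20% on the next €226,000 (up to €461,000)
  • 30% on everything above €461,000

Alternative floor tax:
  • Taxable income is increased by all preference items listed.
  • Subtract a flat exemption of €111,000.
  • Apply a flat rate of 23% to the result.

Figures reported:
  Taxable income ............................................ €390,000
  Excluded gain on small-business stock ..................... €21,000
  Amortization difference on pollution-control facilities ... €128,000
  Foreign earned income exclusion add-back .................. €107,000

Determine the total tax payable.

Alternative floor tax:
  Adjusted income: €390,000 + €21,000 + €128,000 + €107,000 = €646,000
  Less exemption €111,000 → base €535,000
  €535,000 × 23% = €123,050

Mainline income levy:
  €235,000 × 6% = €14,100
  €155,000 × 20% = €31,000
  → €45,100

€123,050 > €45,100, so the alternative floor tax is the binding amount.

€123,050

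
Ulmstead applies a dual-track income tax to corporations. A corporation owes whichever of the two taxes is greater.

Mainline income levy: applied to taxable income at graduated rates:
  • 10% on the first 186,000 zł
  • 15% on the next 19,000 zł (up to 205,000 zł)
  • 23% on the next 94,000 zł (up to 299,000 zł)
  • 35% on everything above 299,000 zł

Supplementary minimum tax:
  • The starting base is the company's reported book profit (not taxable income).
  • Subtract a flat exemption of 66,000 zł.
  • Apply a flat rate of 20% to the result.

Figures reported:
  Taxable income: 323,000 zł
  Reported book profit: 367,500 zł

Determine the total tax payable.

60,300 zł

Supplementary minimum tax:
  Base (reported book profit): 367,500 zł
  Less exemption 66,000 zł → base 301,500 zł
  301,500 zł × 20% = 60,300 zł

Mainline income levy:
  186,000 zł × 10% = 18,600 zł
  19,000 zł × 15% = 2,850 zł
  94,000 zł × 23% = 21,620 zł
  24,000 zł × 35% = 8,400 zł
  → 51,470 zł

60,300 zł > 51,470 zł, so the supplementary minimum tax is the binding amount.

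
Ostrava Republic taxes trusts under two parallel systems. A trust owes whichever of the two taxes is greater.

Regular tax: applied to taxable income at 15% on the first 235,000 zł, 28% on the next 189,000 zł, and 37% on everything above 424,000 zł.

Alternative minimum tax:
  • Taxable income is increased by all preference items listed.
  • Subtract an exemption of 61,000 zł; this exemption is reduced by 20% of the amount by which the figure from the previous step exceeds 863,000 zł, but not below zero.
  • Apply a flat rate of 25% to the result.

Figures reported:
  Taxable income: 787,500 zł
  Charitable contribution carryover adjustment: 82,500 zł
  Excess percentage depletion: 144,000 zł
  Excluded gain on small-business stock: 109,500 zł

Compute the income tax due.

278,650 zł

Regular tax:
  235,000 zł × 15% = 35,250 zł
  189,000 zł × 28% = 52,920 zł
  363,500 zł × 37% = 134,495 zł
  → 222,665 zł

Alternative minimum tax:
  Adjusted income: 787,500 zł + 82,500 zł + 144,000 zł + 109,500 zł = 1,123,500 zł
  Exemption: 61,000 zł − 20% × (1,123,500 zł − 863,000 zł) = 61,000 zł − 52,100 zł = 8,900 zł
  Base: 1,123,500 zł − 8,900 zł = 1,114,600 zł
  1,114,600 zł × 25% = 278,650 zł

278,650 zł > 222,665 zł, so the alternative minimum tax is the binding amount.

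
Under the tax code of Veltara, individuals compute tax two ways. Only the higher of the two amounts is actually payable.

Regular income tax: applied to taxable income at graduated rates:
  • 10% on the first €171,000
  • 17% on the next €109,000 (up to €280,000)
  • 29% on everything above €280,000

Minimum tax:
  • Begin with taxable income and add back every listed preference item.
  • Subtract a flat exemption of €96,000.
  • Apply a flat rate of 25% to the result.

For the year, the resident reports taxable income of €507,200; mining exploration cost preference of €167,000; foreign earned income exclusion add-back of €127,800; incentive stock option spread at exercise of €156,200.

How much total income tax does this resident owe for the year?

€215,550

Minimum tax:
  Adjusted income: €507,200 + €167,000 + €127,800 + €156,200 = €958,200
  Less exemption €96,000 → base €862,200
  €862,200 × 25% = €215,550

Regular income tax:
  €171,000 × 10% = €17,100
  €109,000 × 17% = €18,530
  €227,200 × 29% = €65,888
  → €101,518

€215,550 > €101,518, so the minimum tax is the binding amount.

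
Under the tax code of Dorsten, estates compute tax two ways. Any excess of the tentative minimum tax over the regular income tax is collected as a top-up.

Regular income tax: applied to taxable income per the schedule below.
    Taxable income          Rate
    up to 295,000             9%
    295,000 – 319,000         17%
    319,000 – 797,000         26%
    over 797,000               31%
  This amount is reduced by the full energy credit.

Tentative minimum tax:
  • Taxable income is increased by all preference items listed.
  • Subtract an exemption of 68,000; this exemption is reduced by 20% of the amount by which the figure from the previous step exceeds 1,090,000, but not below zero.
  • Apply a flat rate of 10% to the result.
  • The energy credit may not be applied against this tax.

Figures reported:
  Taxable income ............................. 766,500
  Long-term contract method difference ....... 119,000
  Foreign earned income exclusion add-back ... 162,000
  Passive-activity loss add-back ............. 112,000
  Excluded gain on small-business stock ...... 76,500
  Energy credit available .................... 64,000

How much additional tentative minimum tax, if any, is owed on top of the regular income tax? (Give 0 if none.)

36,740

Tentative minimum tax:
  Adjusted income: 766,500 + 119,000 + 162,000 + 112,000 + 76,500 = 1,236,000
  Exemption: 68,000 − 20% × (1,236,000 − 1,090,000) = 68,000 − 29,200 = 38,800
  Base: 1,236,000 − 38,800 = 1,197,200
  1,197,200 × 10% = 119,720

Regular income tax:
  295,000 × 9% = 26,550
  24,000 × 17% = 4,080
  447,500 × 26% = 116,350
  → 146,980
  Less energy credit 64,000 → 82,980

Excess of tentative minimum tax over regular income tax: 119,720 − 82,980 = 36,740.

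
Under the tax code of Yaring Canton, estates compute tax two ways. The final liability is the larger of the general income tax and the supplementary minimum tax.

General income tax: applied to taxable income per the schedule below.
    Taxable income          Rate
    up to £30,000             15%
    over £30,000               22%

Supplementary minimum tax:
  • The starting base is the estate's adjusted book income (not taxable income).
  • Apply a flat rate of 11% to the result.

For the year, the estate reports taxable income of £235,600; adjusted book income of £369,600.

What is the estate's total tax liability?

£49,732

Supplementary minimum tax:
  Base (adjusted book income): £369,600
  £369,600 × 11% = £40,656

General income tax:
  £30,000 × 15% = £4,500
  £205,600 × 22% = £45,232
  → £49,732

£49,732 > £40,656, so the general income tax governs.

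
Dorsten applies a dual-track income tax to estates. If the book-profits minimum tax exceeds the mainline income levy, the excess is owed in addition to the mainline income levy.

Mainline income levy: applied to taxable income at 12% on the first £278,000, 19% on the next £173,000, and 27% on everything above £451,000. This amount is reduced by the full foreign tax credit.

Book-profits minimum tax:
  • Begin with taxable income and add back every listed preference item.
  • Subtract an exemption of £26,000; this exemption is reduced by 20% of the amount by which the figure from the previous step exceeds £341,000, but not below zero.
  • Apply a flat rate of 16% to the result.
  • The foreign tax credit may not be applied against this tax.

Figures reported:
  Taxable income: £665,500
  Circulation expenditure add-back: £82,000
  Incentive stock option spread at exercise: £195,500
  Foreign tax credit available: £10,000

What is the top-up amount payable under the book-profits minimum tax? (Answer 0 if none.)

Book-profits minimum tax:
  Adjusted income: £665,500 + £82,000 + £195,500 = £943,000
  Exemption: 20% × (£943,000 − £341,000) = £120,400 ≥ £26,000, so the exemption is fully phased out
  Base: £943,000 − £0 = £943,000
  £943,000 × 16% = £150,880

Mainline income levy:
  £278,000 × 12% = £33,360
  £173,000 × 19% = £32,870
  £214,500 × 27% = £57,915
  → £124,145
  Less foreign tax credit £10,000 → £114,145

Excess of book-profits minimum tax over mainline income levy: £150,880 − £114,145 = £36,735.

£36,735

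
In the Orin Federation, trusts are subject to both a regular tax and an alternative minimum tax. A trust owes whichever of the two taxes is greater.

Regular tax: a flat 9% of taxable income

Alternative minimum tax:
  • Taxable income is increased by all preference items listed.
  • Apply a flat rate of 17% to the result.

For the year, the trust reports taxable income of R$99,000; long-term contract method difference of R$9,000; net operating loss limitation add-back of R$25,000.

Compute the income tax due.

R$22,610

Regular tax:
  R$99,000 × 9% = R$8,910

Alternative minimum tax:
  Adjusted income: R$99,000 + R$9,000 + R$25,000 = R$133,000
  R$133,000 × 17% = R$22,610

R$22,610 > R$8,910, so the alternative minimum tax is the binding amount.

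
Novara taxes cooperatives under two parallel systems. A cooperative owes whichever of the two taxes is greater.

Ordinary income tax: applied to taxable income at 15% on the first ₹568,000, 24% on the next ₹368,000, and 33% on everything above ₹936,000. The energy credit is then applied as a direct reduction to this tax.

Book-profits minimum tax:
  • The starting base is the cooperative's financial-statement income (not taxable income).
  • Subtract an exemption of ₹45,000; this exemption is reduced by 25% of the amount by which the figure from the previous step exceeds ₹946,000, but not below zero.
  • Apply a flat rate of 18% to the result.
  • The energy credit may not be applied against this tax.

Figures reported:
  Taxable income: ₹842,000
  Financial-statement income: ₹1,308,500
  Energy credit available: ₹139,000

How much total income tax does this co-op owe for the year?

₹235,530

Ordinary income tax:
  ₹568,000 × 15% = ₹85,200
  ₹274,000 × 24% = ₹65,760
  → ₹150,960
  Less energy credit ₹139,000 → ₹11,960

Book-profits minimum tax:
  Base (financial-statement income): ₹1,308,500
  Exemption: 25% × (₹1,308,500 − ₹946,000) = ₹90,625 ≥ ₹45,000, so the exemption is fully phased out
  Base: ₹1,308,500 − ₹0 = ₹1,308,500
  ₹1,308,500 × 18% = ₹235,530

₹235,530 > ₹11,960, so the book-profits minimum tax is the binding amount.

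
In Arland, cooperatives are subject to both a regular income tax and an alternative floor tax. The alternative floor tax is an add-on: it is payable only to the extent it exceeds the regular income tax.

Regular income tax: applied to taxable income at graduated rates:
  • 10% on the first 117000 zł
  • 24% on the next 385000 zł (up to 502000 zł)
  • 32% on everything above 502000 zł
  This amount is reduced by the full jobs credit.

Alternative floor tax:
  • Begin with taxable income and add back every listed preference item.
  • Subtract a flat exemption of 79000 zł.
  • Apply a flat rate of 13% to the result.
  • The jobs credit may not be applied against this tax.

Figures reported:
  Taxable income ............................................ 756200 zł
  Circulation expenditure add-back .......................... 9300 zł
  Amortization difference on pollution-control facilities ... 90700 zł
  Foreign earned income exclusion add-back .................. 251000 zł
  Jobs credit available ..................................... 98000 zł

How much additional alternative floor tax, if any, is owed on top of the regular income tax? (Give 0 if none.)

Regular income tax:
  117000 zł × 10% = 11700 zł
  385000 zł × 24% = 92400 zł
  254200 zł × 32% = 81344 zł
  → 185444 zł
  Less jobs credit 98000 zł → 87444 zł

Alternative floor tax:
  Adjusted income: 756200 zł + 9300 zł + 90700 zł + 251000 zł = 1107200 zł
  Less exemption 79000 zł → base 1028200 zł
  1028200 zł × 13% = 133666 zł

Excess of alternative floor tax over regular income tax: 133666 zł − 87444 zł = 46222 zł.

46222 zł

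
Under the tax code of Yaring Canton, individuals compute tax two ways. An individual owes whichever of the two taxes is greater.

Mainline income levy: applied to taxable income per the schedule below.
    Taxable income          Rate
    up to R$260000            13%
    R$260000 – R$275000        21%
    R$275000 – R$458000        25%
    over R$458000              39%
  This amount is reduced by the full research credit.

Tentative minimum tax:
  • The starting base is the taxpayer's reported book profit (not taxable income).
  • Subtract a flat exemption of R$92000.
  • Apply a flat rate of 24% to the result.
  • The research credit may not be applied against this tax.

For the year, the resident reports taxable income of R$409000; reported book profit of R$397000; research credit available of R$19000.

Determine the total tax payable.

Tentative minimum tax:
  Base (reported book profit): R$397000
  Less exemption R$92000 → base R$305000
  R$305000 × 24% = R$73200

Mainline income levy:
  R$260000 × 13% = R$33800
  R$15000 × 21% = R$3150
  R$134000 × 25% = R$33500
  → R$70450
  Less research credit R$19000 → R$51450

R$73200 > R$51450, so the tentative minimum tax is the binding amount.

R$73200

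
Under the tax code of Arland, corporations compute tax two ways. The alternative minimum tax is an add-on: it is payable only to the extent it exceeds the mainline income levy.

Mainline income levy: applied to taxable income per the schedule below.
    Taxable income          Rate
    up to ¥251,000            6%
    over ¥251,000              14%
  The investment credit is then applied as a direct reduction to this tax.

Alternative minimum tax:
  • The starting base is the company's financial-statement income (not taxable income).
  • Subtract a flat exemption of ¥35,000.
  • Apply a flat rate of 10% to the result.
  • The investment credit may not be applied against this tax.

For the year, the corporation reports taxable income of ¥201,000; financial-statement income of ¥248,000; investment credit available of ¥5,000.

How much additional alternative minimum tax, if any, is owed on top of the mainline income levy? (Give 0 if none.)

¥14,240

Alternative minimum tax:
  Base (financial-statement income): ¥248,000
  Less exemption ¥35,000 → base ¥213,000
  ¥213,000 × 10% = ¥21,300

Mainline income levy:
  ¥201,000 × 6% = ¥12,060
  Less investment credit ¥5,000 → ¥7,060

Excess of alternative minimum tax over mainline income levy: ¥21,300 − ¥7,060 = ¥14,240.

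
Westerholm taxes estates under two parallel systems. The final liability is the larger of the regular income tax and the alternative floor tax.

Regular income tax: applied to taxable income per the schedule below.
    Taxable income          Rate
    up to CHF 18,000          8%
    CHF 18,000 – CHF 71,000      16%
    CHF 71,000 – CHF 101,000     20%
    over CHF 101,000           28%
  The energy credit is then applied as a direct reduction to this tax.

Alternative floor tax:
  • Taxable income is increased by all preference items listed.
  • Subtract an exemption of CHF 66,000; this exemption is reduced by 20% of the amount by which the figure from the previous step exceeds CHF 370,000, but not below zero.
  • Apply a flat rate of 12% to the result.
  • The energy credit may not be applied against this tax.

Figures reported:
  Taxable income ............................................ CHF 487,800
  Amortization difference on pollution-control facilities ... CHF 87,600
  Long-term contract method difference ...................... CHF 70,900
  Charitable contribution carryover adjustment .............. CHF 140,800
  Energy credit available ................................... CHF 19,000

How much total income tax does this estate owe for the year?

CHF 105,224

Regular income tax:
  CHF 18,000 × 8% = CHF 1,440
  CHF 53,000 × 16% = CHF 8,480
  CHF 30,000 × 20% = CHF 6,000
  CHF 386,800 × 28% = CHF 108,304
  → CHF 124,224
  Less energy credit CHF 19,000 → CHF 105,224

Alternative floor tax:
  Adjusted income: CHF 487,800 + CHF 87,600 + CHF 70,900 + CHF 140,800 = CHF 787,100
  Exemption: 20% × (CHF 787,100 − CHF 370,000) = CHF 83,420 ≥ CHF 66,000, so the exemption is fully phased out
  Base: CHF 787,100 − CHF 0 = CHF 787,100
  CHF 787,100 × 12% = CHF 94,452

CHF 105,224 > CHF 94,452, so the regular income tax governs.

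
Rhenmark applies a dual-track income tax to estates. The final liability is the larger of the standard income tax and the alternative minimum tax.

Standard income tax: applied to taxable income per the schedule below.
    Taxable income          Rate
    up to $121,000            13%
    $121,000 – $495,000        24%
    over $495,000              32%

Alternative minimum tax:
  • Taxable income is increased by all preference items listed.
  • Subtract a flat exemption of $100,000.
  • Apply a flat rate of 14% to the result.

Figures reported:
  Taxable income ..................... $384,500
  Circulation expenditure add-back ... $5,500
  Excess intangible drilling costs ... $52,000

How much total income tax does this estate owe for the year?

$78,970

Standard income tax:
  $121,000 × 13% = $15,730
  $263,500 × 24% = $63,240
  → $78,970

Alternative minimum tax:
  Adjusted income: $384,500 + $5,500 + $52,000 = $442,000
  Less exemption $100,000 → base $342,000
  $342,000 × 14% = $47,880

$78,970 > $47,880, so the standard income tax governs.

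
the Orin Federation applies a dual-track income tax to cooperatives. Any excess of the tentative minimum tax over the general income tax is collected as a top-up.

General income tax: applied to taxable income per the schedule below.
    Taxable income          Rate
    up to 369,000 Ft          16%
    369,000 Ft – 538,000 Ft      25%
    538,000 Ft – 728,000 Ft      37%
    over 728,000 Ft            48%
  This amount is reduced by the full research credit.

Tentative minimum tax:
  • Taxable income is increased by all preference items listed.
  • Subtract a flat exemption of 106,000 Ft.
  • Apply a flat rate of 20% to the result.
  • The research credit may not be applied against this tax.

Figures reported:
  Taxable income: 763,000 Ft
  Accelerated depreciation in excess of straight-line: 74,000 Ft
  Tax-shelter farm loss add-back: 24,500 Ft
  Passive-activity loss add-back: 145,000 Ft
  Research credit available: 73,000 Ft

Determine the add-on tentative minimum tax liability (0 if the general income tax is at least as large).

Tentative minimum tax:
  Adjusted income: 763,000 Ft + 74,000 Ft + 24,500 Ft + 145,000 Ft = 1,006,500 Ft
  Less exemption 106,000 Ft → base 900,500 Ft
  900,500 Ft × 20% = 180,100 Ft

General income tax:
  369,000 Ft × 16% = 59,040 Ft
  169,000 Ft × 25% = 42,250 Ft
  190,000 Ft × 37% = 70,300 Ft
  35,000 Ft × 48% = 16,800 Ft
  → 188,390 Ft
  Less research credit 73,000 Ft → 115,390 Ft

Excess of tentative minimum tax over general income tax: 180,100 Ft − 115,390 Ft = 64,710 Ft.

64,710 Ft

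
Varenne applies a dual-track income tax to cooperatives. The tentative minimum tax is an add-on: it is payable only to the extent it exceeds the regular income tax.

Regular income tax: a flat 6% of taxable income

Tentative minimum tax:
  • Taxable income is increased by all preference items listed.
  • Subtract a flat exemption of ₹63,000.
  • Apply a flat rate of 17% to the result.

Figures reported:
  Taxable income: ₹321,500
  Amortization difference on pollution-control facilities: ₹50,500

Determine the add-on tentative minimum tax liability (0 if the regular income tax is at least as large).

₹33,240

Regular income tax:
  ₹321,500 × 6% = ₹19,290

Tentative minimum tax:
  Adjusted income: ₹321,500 + ₹50,500 = ₹372,000
  Less exemption ₹63,000 → base ₹309,000
  ₹309,000 × 17% = ₹52,530

Excess of tentative minimum tax over regular income tax: ₹52,530 − ₹19,290 = ₹33,240.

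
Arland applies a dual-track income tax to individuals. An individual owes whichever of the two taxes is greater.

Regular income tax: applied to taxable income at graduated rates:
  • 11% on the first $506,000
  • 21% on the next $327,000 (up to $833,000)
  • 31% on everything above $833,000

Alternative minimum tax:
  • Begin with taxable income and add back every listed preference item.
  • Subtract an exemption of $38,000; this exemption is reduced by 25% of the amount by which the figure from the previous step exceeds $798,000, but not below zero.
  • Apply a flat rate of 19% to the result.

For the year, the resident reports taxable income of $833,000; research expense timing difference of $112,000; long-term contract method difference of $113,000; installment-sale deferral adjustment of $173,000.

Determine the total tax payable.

$233,890

Alternative minimum tax:
  Adjusted income: $833,000 + $112,000 + $113,000 + $173,000 = $1,231,000
  Exemption: 25% × ($1,231,000 − $798,000) = $108,250 ≥ $38,000, so the exemption is fully phased out
  Base: $1,231,000 − $0 = $1,231,000
  $1,231,000 × 19% = $233,890

Regular income tax:
  $506,000 × 11% = $55,660
  $327,000 × 21% = $68,670
  → $124,330

$233,890 > $124,330, so the alternative minimum tax is the binding amount.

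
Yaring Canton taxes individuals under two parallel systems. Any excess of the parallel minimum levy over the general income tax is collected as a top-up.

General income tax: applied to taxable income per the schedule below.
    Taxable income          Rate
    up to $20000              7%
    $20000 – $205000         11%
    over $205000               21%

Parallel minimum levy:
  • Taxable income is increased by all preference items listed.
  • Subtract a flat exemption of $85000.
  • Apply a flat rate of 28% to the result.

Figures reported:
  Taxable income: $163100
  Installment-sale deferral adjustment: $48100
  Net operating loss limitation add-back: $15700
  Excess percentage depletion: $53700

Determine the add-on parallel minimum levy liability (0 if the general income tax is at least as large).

$37627

General income tax:
  $20000 × 7% = $1400
  $143100 × 11% = $15741
  → $17141

Parallel minimum levy:
  Adjusted income: $163100 + $48100 + $15700 + $53700 = $280600
  Less exemption $85000 → base $195600
  $195600 × 28% = $54768

Excess of parallel minimum levy over general income tax: $54768 − $17141 = $37627.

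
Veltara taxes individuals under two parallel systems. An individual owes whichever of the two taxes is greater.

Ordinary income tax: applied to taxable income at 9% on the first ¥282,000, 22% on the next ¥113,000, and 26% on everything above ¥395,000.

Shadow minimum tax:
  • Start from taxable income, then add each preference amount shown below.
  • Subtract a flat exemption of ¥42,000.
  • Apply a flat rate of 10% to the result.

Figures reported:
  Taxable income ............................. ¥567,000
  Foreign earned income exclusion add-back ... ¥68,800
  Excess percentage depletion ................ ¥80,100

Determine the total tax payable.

Shadow minimum tax:
  Adjusted income: ¥567,000 + ¥68,800 + ¥80,100 = ¥715,900
  Less exemption ¥42,000 → base ¥673,900
  ¥673,900 × 10% = ¥67,390

Ordinary income tax:
  ¥282,000 × 9% = ¥25,380
  ¥113,000 × 22% = ¥24,860
  ¥172,000 × 26% = ¥44,720
  → ¥94,960

¥94,960 > ¥67,390, so the ordinary income tax governs.

¥94,960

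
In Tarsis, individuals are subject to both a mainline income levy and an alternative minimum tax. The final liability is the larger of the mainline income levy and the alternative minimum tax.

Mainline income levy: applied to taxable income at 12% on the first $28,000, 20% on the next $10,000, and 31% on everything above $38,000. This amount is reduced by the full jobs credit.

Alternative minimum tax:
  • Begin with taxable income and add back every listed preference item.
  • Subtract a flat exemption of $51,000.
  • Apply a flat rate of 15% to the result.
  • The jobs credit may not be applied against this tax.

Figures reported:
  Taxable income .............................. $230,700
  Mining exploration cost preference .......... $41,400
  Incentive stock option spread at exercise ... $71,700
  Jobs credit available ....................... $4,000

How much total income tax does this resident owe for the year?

$61,097

Alternative minimum tax:
  Adjusted income: $230,700 + $41,400 + $71,700 = $343,800
  Less exemption $51,000 → base $292,800
  $292,800 × 15% = $43,920

Mainline income levy:
  $28,000 × 12% = $3,360
  $10,000 × 20% = $2,000
  $192,700 × 31% = $59,737
  → $65,097
  Less jobs credit $4,000 → $61,097

$61,097 > $43,920, so the mainline income levy governs.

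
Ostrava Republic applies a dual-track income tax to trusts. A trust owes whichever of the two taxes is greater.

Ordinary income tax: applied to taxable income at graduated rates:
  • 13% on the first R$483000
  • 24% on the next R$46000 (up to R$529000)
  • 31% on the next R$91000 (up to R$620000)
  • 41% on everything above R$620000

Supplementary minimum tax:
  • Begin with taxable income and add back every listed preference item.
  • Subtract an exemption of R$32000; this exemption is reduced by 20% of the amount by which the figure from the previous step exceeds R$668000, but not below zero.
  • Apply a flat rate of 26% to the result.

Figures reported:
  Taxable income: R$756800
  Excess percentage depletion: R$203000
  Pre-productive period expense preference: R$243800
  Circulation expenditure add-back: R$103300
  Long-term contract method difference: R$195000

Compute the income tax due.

Supplementary minimum tax:
  Adjusted income: R$756800 + R$203000 + R$243800 + R$103300 + R$195000 = R$1501900
  Exemption: 20% × (R$1501900 − R$668000) = R$166780 ≥ R$32000, so the exemption is fully phased out
  Base: R$1501900 − R$0 = R$1501900
  R$1501900 × 26% = R$390494

Ordinary income tax:
  R$483000 × 13% = R$62790
  R$46000 × 24% = R$11040
  R$91000 × 31% = R$28210
  R$136800 × 41% = R$56088
  → R$158128

R$390494 > R$158128, so the supplementary minimum tax is the binding amount.

R$390494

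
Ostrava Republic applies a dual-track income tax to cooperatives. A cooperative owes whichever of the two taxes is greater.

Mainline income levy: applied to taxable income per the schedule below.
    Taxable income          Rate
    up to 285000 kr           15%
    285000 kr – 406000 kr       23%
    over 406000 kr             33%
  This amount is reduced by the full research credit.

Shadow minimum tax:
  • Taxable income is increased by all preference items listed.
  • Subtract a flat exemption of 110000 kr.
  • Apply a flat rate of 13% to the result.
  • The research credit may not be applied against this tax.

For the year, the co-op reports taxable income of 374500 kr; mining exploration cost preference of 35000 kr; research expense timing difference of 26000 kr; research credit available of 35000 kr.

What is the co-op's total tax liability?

Shadow minimum tax:
  Adjusted income: 374500 kr + 35000 kr + 26000 kr = 435500 kr
  Less exemption 110000 kr → base 325500 kr
  325500 kr × 13% = 42315 kr

Mainline income levy:
  285000 kr × 15% = 42750 kr
  89500 kr × 23% = 20585 kr
  → 63335 kr
  Less research credit 35000 kr → 28335 kr

42315 kr > 28335 kr, so the shadow minimum tax is the binding amount.

42315 kr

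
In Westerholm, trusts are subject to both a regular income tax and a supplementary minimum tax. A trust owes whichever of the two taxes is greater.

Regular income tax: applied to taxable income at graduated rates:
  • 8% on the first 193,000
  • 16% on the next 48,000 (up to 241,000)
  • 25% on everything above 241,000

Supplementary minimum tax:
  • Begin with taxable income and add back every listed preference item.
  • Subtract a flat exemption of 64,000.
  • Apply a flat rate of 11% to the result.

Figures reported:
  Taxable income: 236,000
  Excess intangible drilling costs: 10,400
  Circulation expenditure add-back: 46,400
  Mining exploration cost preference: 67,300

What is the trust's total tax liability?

32,571

Regular income tax:
  193,000 × 8% = 15,440
  43,000 × 16% = 6,880
  → 22,320

Supplementary minimum tax:
  Adjusted income: 236,000 + 10,400 + 46,400 + 67,300 = 360,100
  Less exemption 64,000 → base 296,100
  296,100 × 11% = 32,571

32,571 > 22,320, so the supplementary minimum tax is the binding amount.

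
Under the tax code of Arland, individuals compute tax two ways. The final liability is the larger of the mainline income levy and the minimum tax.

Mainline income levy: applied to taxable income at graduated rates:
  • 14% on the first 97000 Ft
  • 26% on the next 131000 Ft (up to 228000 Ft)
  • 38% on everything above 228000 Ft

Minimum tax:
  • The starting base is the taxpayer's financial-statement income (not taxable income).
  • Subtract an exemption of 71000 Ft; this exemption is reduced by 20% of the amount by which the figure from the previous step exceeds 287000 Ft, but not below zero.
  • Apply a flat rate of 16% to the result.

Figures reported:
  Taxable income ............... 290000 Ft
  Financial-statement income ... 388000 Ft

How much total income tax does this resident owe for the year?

Minimum tax:
  Base (financial-statement income): 388000 Ft
  Exemption: 71000 Ft − 20% × (388000 Ft − 287000 Ft) = 71000 Ft − 20200 Ft = 50800 Ft
  Base: 388000 Ft − 50800 Ft = 337200 Ft
  337200 Ft × 16% = 53952 Ft

Mainline income levy:
  97000 Ft × 14% = 13580 Ft
  131000 Ft × 26% = 34060 Ft
  62000 Ft × 38% = 23560 Ft
  → 71200 Ft

71200 Ft > 53952 Ft, so the mainline income levy governs.

71200 Ft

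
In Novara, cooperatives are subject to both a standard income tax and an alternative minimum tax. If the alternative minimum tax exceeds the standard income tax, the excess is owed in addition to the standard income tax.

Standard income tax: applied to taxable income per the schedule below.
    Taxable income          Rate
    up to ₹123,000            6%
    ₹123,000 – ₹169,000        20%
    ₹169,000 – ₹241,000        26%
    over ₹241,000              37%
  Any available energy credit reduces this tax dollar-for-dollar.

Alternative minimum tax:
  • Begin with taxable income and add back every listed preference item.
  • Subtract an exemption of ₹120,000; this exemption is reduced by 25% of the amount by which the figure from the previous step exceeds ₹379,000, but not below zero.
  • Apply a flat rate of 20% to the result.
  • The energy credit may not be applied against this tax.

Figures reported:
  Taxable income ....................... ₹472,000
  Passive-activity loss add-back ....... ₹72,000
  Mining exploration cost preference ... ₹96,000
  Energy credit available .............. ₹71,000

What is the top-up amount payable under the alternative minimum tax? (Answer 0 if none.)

₹67,280

Alternative minimum tax:
  Adjusted income: ₹472,000 + ₹72,000 + ₹96,000 = ₹640,000
  Exemption: ₹120,000 − 25% × (₹640,000 − ₹379,000) = ₹120,000 − ₹65,250 = ₹54,750
  Base: ₹640,000 − ₹54,750 = ₹585,250
  ₹585,250 × 20% = ₹117,050

Standard income tax:
  ₹123,000 × 6% = ₹7,380
  ₹46,000 × 20% = ₹9,200
  ₹72,000 × 26% = ₹18,720
  ₹231,000 × 37% = ₹85,470
  → ₹120,770
  Less energy credit ₹71,000 → ₹49,770

Excess of alternative minimum tax over standard income tax: ₹117,050 − ₹49,770 = ₹67,280.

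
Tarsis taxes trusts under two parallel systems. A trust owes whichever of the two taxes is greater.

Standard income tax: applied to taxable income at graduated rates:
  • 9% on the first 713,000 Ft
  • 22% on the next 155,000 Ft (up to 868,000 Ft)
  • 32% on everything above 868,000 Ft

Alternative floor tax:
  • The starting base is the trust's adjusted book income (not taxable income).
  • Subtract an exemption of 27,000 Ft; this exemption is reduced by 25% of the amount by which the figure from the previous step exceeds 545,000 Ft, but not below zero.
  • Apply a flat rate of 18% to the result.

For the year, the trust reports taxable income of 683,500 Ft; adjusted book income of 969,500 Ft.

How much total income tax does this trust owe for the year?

174,510 Ft

Alternative floor tax:
  Base (adjusted book income): 969,500 Ft
  Exemption: 25% × (969,500 Ft − 545,000 Ft) = 106,125 Ft ≥ 27,000 Ft, so the exemption is fully phased out
  Base: 969,500 Ft − 0 Ft = 969,500 Ft
  969,500 Ft × 18% = 174,510 Ft

Standard income tax:
  683,500 Ft × 9% = 61,515 Ft

174,510 Ft > 61,515 Ft, so the alternative floor tax is the binding amount.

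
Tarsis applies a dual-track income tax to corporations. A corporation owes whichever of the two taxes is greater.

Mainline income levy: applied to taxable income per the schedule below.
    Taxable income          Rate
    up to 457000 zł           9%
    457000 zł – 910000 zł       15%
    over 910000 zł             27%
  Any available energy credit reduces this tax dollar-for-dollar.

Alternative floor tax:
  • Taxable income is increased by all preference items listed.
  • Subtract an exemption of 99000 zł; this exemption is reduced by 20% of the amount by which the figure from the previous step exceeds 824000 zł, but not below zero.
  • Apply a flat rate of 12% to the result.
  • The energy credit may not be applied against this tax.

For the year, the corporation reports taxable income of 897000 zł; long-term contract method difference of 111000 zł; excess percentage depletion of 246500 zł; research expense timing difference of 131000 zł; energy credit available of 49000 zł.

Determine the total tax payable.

Alternative floor tax:
  Adjusted income: 897000 zł + 111000 zł + 246500 zł + 131000 zł = 1385500 zł
  Exemption: 20% × (1385500 zł − 824000 zł) = 112300 zł ≥ 99000 zł, so the exemption is fully phased out
  Base: 1385500 zł − 0 zł = 1385500 zł
  1385500 zł × 12% = 166260 zł

Mainline income levy:
  457000 zł × 9% = 41130 zł
  440000 zł × 15% = 66000 zł
  → 107130 zł
  Less energy credit 49000 zł → 58130 zł

166260 zł > 58130 zł, so the alternative floor tax is the binding amount.

166260 zł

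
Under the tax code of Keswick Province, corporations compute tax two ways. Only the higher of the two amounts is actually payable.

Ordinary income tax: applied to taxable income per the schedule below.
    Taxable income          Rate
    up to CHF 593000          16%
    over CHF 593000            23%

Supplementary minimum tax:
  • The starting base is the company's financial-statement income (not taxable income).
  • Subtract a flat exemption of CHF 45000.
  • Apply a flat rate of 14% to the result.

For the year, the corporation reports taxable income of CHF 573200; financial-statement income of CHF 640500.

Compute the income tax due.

CHF 91712

Ordinary income tax:
  CHF 573200 × 16% = CHF 91712

Supplementary minimum tax:
  Base (financial-statement income): CHF 640500
  Less exemption CHF 45000 → base CHF 595500
  CHF 595500 × 14% = CHF 83370

CHF 91712 > CHF 83370, so the ordinary income tax governs.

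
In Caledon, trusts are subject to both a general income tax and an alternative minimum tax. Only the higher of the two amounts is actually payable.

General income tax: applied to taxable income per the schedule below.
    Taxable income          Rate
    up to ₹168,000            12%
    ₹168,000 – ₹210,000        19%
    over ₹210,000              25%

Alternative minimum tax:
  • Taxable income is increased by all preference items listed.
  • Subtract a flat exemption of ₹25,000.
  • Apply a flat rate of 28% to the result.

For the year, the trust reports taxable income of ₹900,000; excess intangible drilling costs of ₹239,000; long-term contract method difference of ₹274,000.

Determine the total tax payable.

Alternative minimum tax:
  Adjusted income: ₹900,000 + ₹239,000 + ₹274,000 = ₹1,413,000
  Less exemption ₹25,000 → base ₹1,388,000
  ₹1,388,000 × 28% = ₹388,640

General income tax:
  ₹168,000 × 12% = ₹20,160
  ₹42,000 × 19% = ₹7,980
  ₹690,000 × 25% = ₹172,500
  → ₹200,640

₹388,640 > ₹200,640, so the alternative minimum tax is the binding amount.

₹388,640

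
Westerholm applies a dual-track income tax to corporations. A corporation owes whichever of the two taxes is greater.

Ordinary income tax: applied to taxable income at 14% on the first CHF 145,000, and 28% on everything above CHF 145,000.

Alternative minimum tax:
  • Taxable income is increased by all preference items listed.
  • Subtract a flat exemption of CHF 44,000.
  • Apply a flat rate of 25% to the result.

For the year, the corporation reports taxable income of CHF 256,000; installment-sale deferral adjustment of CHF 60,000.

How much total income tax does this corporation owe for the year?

Ordinary income tax:
  CHF 145,000 × 14% = CHF 20,300
  CHF 111,000 × 28% = CHF 31,080
  → CHF 51,380

Alternative minimum tax:
  Adjusted income: CHF 256,000 + CHF 60,000 = CHF 316,000
  Less exemption CHF 44,000 → base CHF 272,000
  CHF 272,000 × 25% = CHF 68,000

CHF 68,000 > CHF 51,380, so the alternative minimum tax is the binding amount.

CHF 68,000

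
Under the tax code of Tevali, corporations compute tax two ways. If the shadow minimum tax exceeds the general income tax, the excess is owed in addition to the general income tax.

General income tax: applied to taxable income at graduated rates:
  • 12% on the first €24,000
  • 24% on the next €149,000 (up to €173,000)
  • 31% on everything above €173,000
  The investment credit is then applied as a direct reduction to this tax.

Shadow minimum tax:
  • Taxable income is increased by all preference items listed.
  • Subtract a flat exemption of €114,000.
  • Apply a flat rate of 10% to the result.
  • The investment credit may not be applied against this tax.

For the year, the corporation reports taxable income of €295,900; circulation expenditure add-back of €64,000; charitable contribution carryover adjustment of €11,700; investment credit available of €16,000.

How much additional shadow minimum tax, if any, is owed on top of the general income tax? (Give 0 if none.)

General income tax:
  €24,000 × 12% = €2,880
  €149,000 × 24% = €35,760
  €122,900 × 31% = €38,099
  → €76,739
  Less investment credit €16,000 → €60,739

Shadow minimum tax:
  Adjusted income: €295,900 + €64,000 + €11,700 = €371,600
  Less exemption €114,000 → base €257,600
  €257,600 × 10% = €25,760

€25,760 ≤ €60,739, so no add-on is due.

€0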